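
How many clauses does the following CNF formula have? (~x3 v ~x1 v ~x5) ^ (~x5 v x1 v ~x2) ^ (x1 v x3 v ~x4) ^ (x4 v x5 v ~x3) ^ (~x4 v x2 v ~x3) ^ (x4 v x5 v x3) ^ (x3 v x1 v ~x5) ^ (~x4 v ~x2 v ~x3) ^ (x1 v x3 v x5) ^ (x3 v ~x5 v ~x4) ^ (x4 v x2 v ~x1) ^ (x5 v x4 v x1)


Each group enclosed in parentheses joined by ^ is one clause.
Counting the conjuncts: 12 clauses.

12


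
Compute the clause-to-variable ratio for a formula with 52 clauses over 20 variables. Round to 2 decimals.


Clause-to-variable ratio = clauses / variables.
52 / 20 = 2.6.

2.6


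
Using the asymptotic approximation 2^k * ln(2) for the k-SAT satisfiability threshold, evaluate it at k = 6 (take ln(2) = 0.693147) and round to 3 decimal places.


Using the asymptotic formula: threshold ~ 2^k * ln(2).
2^6 = 64.
64 * 0.693147 = 44.361.

44.361


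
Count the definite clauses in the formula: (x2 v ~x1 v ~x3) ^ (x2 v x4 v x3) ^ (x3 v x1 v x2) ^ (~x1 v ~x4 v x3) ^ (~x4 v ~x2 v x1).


A definite clause has exactly one positive literal.
Clause 1: 1 positive -> definite
Clause 2: 3 positive -> not definite
Clause 3: 3 positive -> not definite
Clause 4: 1 positive -> definite
Clause 5: 1 positive -> definite
Definite clause count = 3.

3


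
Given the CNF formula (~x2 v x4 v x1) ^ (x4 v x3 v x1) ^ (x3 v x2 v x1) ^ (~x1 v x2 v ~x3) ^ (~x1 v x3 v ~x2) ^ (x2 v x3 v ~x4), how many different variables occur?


Identify each distinct variable in the formula.
Variables found: x1, x2, x3, x4.
Total distinct variables = 4.

4


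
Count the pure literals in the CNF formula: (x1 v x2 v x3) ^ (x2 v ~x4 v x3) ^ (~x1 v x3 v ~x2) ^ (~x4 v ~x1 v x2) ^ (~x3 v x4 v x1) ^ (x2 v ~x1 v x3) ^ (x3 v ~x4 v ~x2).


A pure literal appears in only one polarity across all clauses.
No pure literals found.
Count = 0.

0


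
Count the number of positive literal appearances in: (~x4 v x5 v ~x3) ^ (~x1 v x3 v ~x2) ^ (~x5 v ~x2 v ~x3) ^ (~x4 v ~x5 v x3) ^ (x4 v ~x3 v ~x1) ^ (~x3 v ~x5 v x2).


Scan each clause for unnegated literals.
Clause 1: 1 positive; Clause 2: 1 positive; Clause 3: 0 positive; Clause 4: 1 positive; Clause 5: 1 positive; Clause 6: 1 positive.
Total positive literal occurrences = 5.

5


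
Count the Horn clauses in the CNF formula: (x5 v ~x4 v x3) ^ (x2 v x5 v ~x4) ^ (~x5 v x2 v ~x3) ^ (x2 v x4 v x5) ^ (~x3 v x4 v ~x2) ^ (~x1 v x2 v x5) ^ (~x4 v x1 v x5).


A Horn clause has at most one positive literal.
Clause 1: 2 positive lit(s) -> not Horn
Clause 2: 2 positive lit(s) -> not Horn
Clause 3: 1 positive lit(s) -> Horn
Clause 4: 3 positive lit(s) -> not Horn
Clause 5: 1 positive lit(s) -> Horn
Clause 6: 2 positive lit(s) -> not Horn
Clause 7: 2 positive lit(s) -> not Horn
Total Horn clauses = 2.

2


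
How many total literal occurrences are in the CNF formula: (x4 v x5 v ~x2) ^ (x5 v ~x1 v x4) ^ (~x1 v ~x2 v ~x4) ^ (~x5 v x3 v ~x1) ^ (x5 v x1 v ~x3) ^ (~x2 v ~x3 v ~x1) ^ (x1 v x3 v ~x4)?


Clause lengths: 3, 3, 3, 3, 3, 3, 3.
Sum = 3 + 3 + 3 + 3 + 3 + 3 + 3 = 21.

21


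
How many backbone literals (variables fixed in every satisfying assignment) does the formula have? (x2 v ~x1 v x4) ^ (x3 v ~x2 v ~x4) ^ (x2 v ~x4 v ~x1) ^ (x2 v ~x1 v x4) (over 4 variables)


Find all satisfying assignments: 10 model(s).
Check which variables have the same value in every model.
No variable is fixed across all models.
Backbone size = 0.

0


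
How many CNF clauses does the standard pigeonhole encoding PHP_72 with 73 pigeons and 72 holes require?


The PHP encoding has two parts:
1) At-least-one-hole clauses: 73 (one per pigeon, each with 72 literals).
2) At-most-one-pigeon-per-hole clauses: 72 holes * C(73,2) = 72 * 2628 = 189216.
Total clauses = 73 + 189216 = 189289.

189289


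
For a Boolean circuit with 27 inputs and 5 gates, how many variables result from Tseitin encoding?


The Tseitin transformation introduces one auxiliary variable per gate.
Total variables = inputs + gates = 27 + 5 = 32.

32


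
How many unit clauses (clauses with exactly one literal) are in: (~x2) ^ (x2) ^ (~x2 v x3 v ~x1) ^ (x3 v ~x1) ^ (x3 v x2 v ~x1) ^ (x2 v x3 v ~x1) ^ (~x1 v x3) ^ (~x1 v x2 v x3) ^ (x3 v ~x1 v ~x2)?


A unit clause contains exactly one literal.
Unit clauses found: (~x2), (x2).
Count = 2.

2


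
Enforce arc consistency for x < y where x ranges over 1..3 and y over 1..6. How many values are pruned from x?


For the constraint x < y, x needs a supporting value in y's domain.
x can be at most 5 (one less than y's maximum).
Valid x values from domain: 3 out of 3.
Pruned = 3 - 3 = 0.

0


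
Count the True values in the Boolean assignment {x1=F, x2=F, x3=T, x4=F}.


The weight is the number of variables assigned True.
True variables: x3.
Weight = 1.

1


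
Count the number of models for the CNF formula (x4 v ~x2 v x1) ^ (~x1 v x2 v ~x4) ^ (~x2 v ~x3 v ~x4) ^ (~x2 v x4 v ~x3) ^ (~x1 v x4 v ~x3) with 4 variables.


Enumerate all 16 truth assignments over 4 variables.
Test each against every clause.
Satisfying assignments found: 8.

8


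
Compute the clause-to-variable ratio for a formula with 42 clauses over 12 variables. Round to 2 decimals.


Clause-to-variable ratio = clauses / variables.
42 / 12 = 3.5.

3.5


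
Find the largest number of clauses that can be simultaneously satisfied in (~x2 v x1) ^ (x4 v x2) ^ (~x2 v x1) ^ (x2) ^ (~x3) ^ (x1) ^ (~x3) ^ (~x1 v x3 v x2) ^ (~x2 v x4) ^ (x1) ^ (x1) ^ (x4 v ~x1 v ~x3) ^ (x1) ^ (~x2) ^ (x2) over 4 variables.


Enumerate all 16 truth assignments.
For each, count how many of the 15 clauses are satisfied.
The formula is not fully satisfiable, so the maximum is below 15.
Maximum simultaneously satisfiable clauses = 14.

14


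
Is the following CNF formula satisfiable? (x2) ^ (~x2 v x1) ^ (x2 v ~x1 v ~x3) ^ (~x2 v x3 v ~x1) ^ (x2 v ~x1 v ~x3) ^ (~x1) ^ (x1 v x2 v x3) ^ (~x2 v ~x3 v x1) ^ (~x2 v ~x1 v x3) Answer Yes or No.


Check all 8 possible truth assignments.
Number of satisfying assignments found: 0.
The formula is unsatisfiable.

No


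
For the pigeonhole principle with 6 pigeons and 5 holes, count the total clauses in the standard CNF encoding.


The PHP encoding has two parts:
1) At-least-one-hole clauses: 6 (one per pigeon, each with 5 literals).
2) At-most-one-pigeon-per-hole clauses: 5 holes * C(6,2) = 5 * 15 = 75.
Total clauses = 6 + 75 = 81.

81


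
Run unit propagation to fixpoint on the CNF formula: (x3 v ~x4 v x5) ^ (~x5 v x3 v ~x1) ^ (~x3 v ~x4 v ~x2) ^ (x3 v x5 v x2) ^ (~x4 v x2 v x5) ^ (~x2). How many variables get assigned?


Unit propagation repeatedly assigns the literal in any unit clause, then simplifies.
Assignments in order: x2 = F.
No further unit clauses remain.
Total variables assigned = 1.

1


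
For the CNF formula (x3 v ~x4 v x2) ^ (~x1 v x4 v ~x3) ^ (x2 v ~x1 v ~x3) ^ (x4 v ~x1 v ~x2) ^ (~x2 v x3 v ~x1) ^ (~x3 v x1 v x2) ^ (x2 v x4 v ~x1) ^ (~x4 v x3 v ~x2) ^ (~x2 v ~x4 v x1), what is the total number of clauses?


Each group enclosed in parentheses joined by ^ is one clause.
Counting the conjuncts: 9 clauses.

9


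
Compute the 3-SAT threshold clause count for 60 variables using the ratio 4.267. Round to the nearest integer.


The 3-SAT phase transition occurs at approximately 4.267 clauses per variable.
m = 4.267 * 60 = 256.02.
Rounded to nearest integer: 256.

256


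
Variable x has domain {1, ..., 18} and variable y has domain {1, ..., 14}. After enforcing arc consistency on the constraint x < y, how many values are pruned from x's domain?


For the constraint x < y, x needs a supporting value in y's domain.
x can be at most 13 (one less than y's maximum).
Valid x values from domain: 13 out of 18.
Pruned = 18 - 13 = 5.

5


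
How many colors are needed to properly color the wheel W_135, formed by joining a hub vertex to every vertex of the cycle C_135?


W_135 consists of the cycle C_135 together with a hub vertex adjacent to every cycle vertex.
The cycle C_135 needs 3 colors (odd cycle -> 3).
The hub is adjacent to every cycle vertex, so it must receive a new color distinct from all of them.
Chromatic number = 3 + 1 = 4.

4


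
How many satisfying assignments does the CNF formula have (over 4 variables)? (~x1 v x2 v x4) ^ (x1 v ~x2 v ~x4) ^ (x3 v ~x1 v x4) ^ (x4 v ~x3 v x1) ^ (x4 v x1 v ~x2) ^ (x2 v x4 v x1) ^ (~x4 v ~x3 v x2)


Enumerate all 16 truth assignments over 4 variables.
Test each against every clause.
Satisfying assignments found: 5.

5


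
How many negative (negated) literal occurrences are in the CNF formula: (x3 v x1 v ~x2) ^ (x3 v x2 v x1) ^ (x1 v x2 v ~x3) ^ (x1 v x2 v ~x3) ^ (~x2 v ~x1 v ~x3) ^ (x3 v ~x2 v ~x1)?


Scan each clause for negated literals.
Clause 1: 1 negative; Clause 2: 0 negative; Clause 3: 1 negative; Clause 4: 1 negative; Clause 5: 3 negative; Clause 6: 2 negative.
Total negative literal occurrences = 8.

8


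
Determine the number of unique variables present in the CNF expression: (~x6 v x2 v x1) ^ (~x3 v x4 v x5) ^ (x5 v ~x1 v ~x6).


Identify each distinct variable in the formula.
Variables found: x1, x2, x3, x4, x5, x6.
Total distinct variables = 6.

6


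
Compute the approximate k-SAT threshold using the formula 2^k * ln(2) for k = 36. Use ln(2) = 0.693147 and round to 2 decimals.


Using the asymptotic formula: threshold ~ 2^k * ln(2).
2^36 = 68719476736.
68719476736 * 0.693147 = 47632699141.13.

47632699141.13


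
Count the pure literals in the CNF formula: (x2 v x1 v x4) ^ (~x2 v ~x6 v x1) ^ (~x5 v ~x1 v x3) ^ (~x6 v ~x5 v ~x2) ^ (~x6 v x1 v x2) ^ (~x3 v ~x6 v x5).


A pure literal appears in only one polarity across all clauses.
Pure literals: x4 (positive only), x6 (negative only).
Count = 2.

2


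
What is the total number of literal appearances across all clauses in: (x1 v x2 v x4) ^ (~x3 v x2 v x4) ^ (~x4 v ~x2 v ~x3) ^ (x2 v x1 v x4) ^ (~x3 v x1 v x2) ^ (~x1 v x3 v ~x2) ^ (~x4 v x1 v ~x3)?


Clause lengths: 3, 3, 3, 3, 3, 3, 3.
Sum = 3 + 3 + 3 + 3 + 3 + 3 + 3 = 21.

21


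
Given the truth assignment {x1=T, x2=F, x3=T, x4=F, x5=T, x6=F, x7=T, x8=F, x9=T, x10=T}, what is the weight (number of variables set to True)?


The weight is the number of variables assigned True.
True variables: x1, x3, x5, x7, x9, x10.
Weight = 6.

6


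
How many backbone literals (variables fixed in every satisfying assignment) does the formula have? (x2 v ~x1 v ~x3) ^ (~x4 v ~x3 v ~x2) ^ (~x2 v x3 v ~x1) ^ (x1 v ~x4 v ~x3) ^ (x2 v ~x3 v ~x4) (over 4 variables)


Find all satisfying assignments: 9 model(s).
Check which variables have the same value in every model.
No variable is fixed across all models.
Backbone size = 0.

0


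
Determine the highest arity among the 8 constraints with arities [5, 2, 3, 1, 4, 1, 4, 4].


The arities are: 5, 2, 3, 1, 4, 1, 4, 4.
Scan for the maximum value.
Maximum arity = 5.

5


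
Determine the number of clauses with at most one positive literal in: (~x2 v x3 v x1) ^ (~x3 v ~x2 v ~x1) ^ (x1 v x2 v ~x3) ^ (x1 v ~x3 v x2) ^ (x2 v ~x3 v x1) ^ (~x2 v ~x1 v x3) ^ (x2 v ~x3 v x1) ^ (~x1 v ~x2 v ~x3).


A Horn clause has at most one positive literal.
Clause 1: 2 positive lit(s) -> not Horn
Clause 2: 0 positive lit(s) -> Horn
Clause 3: 2 positive lit(s) -> not Horn
Clause 4: 2 positive lit(s) -> not Horn
Clause 5: 2 positive lit(s) -> not Horn
Clause 6: 1 positive lit(s) -> Horn
Clause 7: 2 positive lit(s) -> not Horn
Clause 8: 0 positive lit(s) -> Horn
Total Horn clauses = 3.

3


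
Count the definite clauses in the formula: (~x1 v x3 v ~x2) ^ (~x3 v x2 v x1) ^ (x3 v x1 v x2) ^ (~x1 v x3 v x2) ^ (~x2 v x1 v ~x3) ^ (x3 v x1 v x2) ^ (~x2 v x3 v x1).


A definite clause has exactly one positive literal.
Clause 1: 1 positive -> definite
Clause 2: 2 positive -> not definite
Clause 3: 3 positive -> not definite
Clause 4: 2 positive -> not definite
Clause 5: 1 positive -> definite
Clause 6: 3 positive -> not definite
Clause 7: 2 positive -> not definite
Definite clause count = 2.

2


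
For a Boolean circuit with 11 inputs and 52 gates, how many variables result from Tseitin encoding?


The Tseitin transformation introduces one auxiliary variable per gate.
Total variables = inputs + gates = 11 + 52 = 63.

63


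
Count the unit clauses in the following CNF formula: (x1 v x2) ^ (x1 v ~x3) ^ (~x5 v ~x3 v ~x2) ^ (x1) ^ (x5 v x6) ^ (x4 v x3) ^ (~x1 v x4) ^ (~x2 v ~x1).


A unit clause contains exactly one literal.
Unit clauses found: (x1).
Count = 1.

1


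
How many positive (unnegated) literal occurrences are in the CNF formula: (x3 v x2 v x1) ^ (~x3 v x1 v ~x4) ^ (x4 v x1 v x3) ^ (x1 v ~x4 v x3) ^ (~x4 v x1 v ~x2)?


Scan each clause for unnegated literals.
Clause 1: 3 positive; Clause 2: 1 positive; Clause 3: 3 positive; Clause 4: 2 positive; Clause 5: 1 positive.
Total positive literal occurrences = 10.

10


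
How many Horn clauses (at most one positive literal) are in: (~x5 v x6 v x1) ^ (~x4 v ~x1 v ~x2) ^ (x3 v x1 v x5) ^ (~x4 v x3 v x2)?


A Horn clause has at most one positive literal.
Clause 1: 2 positive lit(s) -> not Horn
Clause 2: 0 positive lit(s) -> Horn
Clause 3: 3 positive lit(s) -> not Horn
Clause 4: 2 positive lit(s) -> not Horn
Total Horn clauses = 1.

1


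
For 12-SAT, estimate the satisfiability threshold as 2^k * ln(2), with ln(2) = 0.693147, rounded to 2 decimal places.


Using the asymptotic formula: threshold ~ 2^k * ln(2).
2^12 = 4096.
4096 * 0.693147 = 2839.13.

2839.13


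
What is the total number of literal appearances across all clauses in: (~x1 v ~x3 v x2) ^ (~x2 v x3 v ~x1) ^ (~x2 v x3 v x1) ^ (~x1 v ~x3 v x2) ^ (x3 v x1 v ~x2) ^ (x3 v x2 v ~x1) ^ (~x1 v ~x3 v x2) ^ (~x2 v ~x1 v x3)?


Clause lengths: 3, 3, 3, 3, 3, 3, 3, 3.
Sum = 3 + 3 + 3 + 3 + 3 + 3 + 3 + 3 = 24.

24


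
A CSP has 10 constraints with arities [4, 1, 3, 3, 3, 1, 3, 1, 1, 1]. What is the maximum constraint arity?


The arities are: 4, 1, 3, 3, 3, 1, 3, 1, 1, 1.
Scan for the maximum value.
Maximum arity = 4.

4


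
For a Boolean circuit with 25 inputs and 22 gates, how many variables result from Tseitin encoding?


The Tseitin transformation introduces one auxiliary variable per gate.
Total variables = inputs + gates = 25 + 22 = 47.

47


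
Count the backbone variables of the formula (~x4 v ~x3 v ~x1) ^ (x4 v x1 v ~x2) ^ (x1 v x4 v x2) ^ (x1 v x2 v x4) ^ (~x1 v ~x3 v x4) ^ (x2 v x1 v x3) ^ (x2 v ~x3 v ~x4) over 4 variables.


Find all satisfying assignments: 6 model(s).
Check which variables have the same value in every model.
No variable is fixed across all models.
Backbone size = 0.

0


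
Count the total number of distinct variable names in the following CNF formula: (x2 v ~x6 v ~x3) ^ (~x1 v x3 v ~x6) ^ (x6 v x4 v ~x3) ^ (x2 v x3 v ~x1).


Identify each distinct variable in the formula.
Variables found: x1, x2, x3, x4, x6.
Total distinct variables = 5.

5


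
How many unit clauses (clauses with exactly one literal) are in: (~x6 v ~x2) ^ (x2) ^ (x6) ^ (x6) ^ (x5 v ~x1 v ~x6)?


A unit clause contains exactly one literal.
Unit clauses found: (x2), (x6), (x6).
Count = 3.

3


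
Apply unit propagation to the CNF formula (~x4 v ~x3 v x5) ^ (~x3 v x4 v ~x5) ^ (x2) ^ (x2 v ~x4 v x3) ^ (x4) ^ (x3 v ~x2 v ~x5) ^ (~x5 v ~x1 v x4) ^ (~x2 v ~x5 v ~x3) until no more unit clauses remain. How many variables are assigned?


Unit propagation repeatedly assigns the literal in any unit clause, then simplifies.
Assignments in order: x2 = T, x4 = T.
No further unit clauses remain.
Total variables assigned = 2.

2


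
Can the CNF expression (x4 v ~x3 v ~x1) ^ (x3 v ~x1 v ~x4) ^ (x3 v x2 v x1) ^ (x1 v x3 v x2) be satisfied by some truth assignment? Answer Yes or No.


Check all 16 possible truth assignments.
Number of satisfying assignments found: 10.
The formula is satisfiable.

Yes


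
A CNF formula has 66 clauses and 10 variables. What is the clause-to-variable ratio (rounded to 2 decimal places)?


Clause-to-variable ratio = clauses / variables.
66 / 10 = 6.6.

6.6


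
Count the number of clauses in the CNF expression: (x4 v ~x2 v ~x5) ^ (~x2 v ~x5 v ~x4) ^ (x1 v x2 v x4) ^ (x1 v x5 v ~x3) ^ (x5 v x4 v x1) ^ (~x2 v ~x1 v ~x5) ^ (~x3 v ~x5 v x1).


Each group enclosed in parentheses joined by ^ is one clause.
Counting the conjuncts: 7 clauses.

7


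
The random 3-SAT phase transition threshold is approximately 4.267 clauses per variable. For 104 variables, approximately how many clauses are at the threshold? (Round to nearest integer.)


The 3-SAT phase transition occurs at approximately 4.267 clauses per variable.
m = 4.267 * 104 = 443.768.
Rounded to nearest integer: 444.

444


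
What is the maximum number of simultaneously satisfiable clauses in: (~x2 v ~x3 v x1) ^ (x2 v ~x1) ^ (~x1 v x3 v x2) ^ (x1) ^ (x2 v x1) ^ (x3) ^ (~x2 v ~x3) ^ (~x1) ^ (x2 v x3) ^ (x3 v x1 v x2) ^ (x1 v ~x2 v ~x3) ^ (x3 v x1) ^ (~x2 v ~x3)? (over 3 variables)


Enumerate all 8 truth assignments.
For each, count how many of the 13 clauses are satisfied.
The formula is not fully satisfiable, so the maximum is below 13.
Maximum simultaneously satisfiable clauses = 11.

11


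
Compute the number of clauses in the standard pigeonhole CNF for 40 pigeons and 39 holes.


The PHP encoding has two parts:
1) At-least-one-hole clauses: 40 (one per pigeon, each with 39 literals).
2) At-most-one-pigeon-per-hole clauses: 39 holes * C(40,2) = 39 * 780 = 30420.
Total clauses = 40 + 30420 = 30460.

30460


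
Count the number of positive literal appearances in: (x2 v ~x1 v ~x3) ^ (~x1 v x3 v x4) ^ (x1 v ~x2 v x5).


Scan each clause for unnegated literals.
Clause 1: 1 positive; Clause 2: 2 positive; Clause 3: 2 positive.
Total positive literal occurrences = 5.

5


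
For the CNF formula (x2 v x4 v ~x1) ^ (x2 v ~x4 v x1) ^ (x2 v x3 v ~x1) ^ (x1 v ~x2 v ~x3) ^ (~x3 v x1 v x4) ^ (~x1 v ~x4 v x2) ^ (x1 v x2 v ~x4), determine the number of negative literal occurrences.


Scan each clause for negated literals.
Clause 1: 1 negative; Clause 2: 1 negative; Clause 3: 1 negative; Clause 4: 2 negative; Clause 5: 1 negative; Clause 6: 2 negative; Clause 7: 1 negative.
Total negative literal occurrences = 9.

9


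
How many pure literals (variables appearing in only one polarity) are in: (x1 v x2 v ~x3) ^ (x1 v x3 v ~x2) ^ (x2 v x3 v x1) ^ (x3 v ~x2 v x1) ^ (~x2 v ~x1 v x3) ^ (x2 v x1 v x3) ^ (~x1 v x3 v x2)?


A pure literal appears in only one polarity across all clauses.
No pure literals found.
Count = 0.

0


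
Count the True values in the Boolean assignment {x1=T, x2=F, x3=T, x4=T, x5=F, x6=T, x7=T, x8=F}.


The weight is the number of variables assigned True.
True variables: x1, x3, x4, x6, x7.
Weight = 5.

5


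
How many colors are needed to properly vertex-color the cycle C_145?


An odd cycle cannot be 2-colored: alternating two colors around the cycle returns to the start with a conflict.
Since 145 is odd, three colors are required (and three suffice).
Chromatic number = 3.

3


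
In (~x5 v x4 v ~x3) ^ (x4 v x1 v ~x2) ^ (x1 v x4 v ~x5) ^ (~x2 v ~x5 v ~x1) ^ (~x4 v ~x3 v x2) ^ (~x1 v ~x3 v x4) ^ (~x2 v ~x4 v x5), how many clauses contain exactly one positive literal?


A definite clause has exactly one positive literal.
Clause 1: 1 positive -> definite
Clause 2: 2 positive -> not definite
Clause 3: 2 positive -> not definite
Clause 4: 0 positive -> not definite
Clause 5: 1 positive -> definite
Clause 6: 1 positive -> definite
Clause 7: 1 positive -> definite
Definite clause count = 4.

4


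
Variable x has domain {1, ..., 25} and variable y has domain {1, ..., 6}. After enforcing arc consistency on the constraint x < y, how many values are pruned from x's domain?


For the constraint x < y, x needs a supporting value in y's domain.
x can be at most 5 (one less than y's maximum).
Valid x values from domain: 5 out of 25.
Pruned = 25 - 5 = 20.

20


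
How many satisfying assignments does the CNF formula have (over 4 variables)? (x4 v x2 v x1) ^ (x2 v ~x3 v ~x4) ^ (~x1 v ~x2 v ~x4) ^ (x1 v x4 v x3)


Enumerate all 16 truth assignments over 4 variables.
Test each against every clause.
Satisfying assignments found: 9.

9


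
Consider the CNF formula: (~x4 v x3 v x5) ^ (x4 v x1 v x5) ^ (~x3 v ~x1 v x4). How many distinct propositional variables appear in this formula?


Identify each distinct variable in the formula.
Variables found: x1, x3, x4, x5.
Total distinct variables = 4.

4


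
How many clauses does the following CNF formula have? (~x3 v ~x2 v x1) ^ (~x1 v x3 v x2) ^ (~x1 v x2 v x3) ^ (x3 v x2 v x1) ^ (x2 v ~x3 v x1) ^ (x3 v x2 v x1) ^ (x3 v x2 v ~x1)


Each group enclosed in parentheses joined by ^ is one clause.
Counting the conjuncts: 7 clauses.

7


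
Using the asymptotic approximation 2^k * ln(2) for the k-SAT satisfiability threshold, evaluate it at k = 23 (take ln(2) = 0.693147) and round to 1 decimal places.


Using the asymptotic formula: threshold ~ 2^k * ln(2).
2^23 = 8388608.
8388608 * 0.693147 = 5814538.5.

5814538.5


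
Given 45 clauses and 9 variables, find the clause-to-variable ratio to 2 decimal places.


Clause-to-variable ratio = clauses / variables.
45 / 9 = 5.0.

5.0


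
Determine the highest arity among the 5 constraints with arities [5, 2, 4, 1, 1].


The arities are: 5, 2, 4, 1, 1.
Scan for the maximum value.
Maximum arity = 5.

5


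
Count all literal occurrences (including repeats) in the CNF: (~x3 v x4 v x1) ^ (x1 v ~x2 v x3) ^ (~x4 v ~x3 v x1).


Clause lengths: 3, 3, 3.
Sum = 3 + 3 + 3 = 9.

9


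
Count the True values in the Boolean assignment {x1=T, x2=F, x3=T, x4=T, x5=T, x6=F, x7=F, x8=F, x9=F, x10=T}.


The weight is the number of variables assigned True.
True variables: x1, x3, x4, x5, x10.
Weight = 5.

5


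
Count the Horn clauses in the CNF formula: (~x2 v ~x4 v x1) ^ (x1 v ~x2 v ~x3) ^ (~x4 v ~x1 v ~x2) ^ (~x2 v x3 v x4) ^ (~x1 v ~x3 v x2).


A Horn clause has at most one positive literal.
Clause 1: 1 positive lit(s) -> Horn
Clause 2: 1 positive lit(s) -> Horn
Clause 3: 0 positive lit(s) -> Horn
Clause 4: 2 positive lit(s) -> not Horn
Clause 5: 1 positive lit(s) -> Horn
Total Horn clauses = 4.

4


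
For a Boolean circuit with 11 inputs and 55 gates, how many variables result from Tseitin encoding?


The Tseitin transformation introduces one auxiliary variable per gate.
Total variables = inputs + gates = 11 + 55 = 66.

66


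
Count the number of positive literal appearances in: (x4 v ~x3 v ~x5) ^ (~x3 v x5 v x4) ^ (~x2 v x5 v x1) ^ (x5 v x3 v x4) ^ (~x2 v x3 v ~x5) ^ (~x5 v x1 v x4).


Scan each clause for unnegated literals.
Clause 1: 1 positive; Clause 2: 2 positive; Clause 3: 2 positive; Clause 4: 3 positive; Clause 5: 1 positive; Clause 6: 2 positive.
Total positive literal occurrences = 11.

11


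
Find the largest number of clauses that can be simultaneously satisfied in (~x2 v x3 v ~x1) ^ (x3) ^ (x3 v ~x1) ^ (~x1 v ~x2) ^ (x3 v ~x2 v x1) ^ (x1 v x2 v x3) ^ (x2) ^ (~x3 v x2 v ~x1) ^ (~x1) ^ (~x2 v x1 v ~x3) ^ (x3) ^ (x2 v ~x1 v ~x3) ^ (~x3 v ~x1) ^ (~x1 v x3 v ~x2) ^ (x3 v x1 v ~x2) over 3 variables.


Enumerate all 8 truth assignments.
For each, count how many of the 15 clauses are satisfied.
The formula is not fully satisfiable, so the maximum is below 15.
Maximum simultaneously satisfiable clauses = 14.

14


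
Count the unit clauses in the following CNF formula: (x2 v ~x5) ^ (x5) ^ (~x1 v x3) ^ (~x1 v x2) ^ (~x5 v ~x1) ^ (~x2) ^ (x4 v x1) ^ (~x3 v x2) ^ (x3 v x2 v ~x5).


A unit clause contains exactly one literal.
Unit clauses found: (x5), (~x2).
Count = 2.

2


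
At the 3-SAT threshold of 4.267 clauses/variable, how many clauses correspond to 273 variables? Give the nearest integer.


The 3-SAT phase transition occurs at approximately 4.267 clauses per variable.
m = 4.267 * 273 = 1164.891.
Rounded to nearest integer: 1165.

1165


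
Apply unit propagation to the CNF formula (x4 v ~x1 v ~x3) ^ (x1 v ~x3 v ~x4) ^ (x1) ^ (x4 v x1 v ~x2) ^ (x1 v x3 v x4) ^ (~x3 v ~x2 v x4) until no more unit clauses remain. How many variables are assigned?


Unit propagation repeatedly assigns the literal in any unit clause, then simplifies.
Assignments in order: x1 = T.
No further unit clauses remain.
Total variables assigned = 1.

1


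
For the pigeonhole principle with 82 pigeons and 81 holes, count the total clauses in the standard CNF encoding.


The PHP encoding has two parts:
1) At-least-one-hole clauses: 82 (one per pigeon, each with 81 literals).
2) At-most-one-pigeon-per-hole clauses: 81 holes * C(82,2) = 81 * 3321 = 269001.
Total clauses = 82 + 269001 = 269083.

269083


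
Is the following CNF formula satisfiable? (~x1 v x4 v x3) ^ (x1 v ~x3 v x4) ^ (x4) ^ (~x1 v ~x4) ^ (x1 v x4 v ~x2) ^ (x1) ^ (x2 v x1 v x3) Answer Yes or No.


Check all 16 possible truth assignments.
Number of satisfying assignments found: 0.
The formula is unsatisfiable.

No


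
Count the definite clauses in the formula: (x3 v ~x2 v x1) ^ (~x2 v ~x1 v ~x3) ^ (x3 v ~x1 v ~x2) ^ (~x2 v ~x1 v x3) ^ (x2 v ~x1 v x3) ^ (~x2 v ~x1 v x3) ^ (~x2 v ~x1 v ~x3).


A definite clause has exactly one positive literal.
Clause 1: 2 positive -> not definite
Clause 2: 0 positive -> not definite
Clause 3: 1 positive -> definite
Clause 4: 1 positive -> definite
Clause 5: 2 positive -> not definite
Clause 6: 1 positive -> definite
Clause 7: 0 positive -> not definite
Definite clause count = 3.

3


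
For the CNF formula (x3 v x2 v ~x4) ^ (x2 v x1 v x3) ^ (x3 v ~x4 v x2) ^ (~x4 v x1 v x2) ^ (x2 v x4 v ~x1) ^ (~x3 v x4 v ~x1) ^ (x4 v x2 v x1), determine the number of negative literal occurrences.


Scan each clause for negated literals.
Clause 1: 1 negative; Clause 2: 0 negative; Clause 3: 1 negative; Clause 4: 1 negative; Clause 5: 1 negative; Clause 6: 2 negative; Clause 7: 0 negative.
Total negative literal occurrences = 6.

6


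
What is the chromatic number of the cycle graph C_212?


A cycle on an even number of vertices is bipartite: alternate two colors around the cycle.
Since 212 is even, two colors suffice, and at least two are needed because the graph has edges.
Chromatic number = 2.

2


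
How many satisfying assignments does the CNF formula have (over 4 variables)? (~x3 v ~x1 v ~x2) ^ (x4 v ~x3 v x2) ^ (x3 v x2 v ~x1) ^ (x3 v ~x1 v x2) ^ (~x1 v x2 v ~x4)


Enumerate all 16 truth assignments over 4 variables.
Test each against every clause.
Satisfying assignments found: 9.

9


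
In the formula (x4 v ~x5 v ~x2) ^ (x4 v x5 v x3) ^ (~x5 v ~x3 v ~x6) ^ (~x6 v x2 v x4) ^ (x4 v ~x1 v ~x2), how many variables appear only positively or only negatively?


A pure literal appears in only one polarity across all clauses.
Pure literals: x1 (negative only), x4 (positive only), x6 (negative only).
Count = 3.

3


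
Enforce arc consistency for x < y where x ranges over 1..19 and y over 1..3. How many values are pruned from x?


For the constraint x < y, x needs a supporting value in y's domain.
x can be at most 2 (one less than y's maximum).
Valid x values from domain: 2 out of 19.
Pruned = 19 - 2 = 17.

17


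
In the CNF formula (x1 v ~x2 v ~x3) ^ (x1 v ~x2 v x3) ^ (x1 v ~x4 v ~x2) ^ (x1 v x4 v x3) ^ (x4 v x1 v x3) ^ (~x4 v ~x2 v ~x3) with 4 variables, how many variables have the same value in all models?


Find all satisfying assignments: 10 model(s).
Check which variables have the same value in every model.
No variable is fixed across all models.
Backbone size = 0.

0


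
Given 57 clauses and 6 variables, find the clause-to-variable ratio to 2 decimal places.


Clause-to-variable ratio = clauses / variables.
57 / 6 = 9.5.

9.5


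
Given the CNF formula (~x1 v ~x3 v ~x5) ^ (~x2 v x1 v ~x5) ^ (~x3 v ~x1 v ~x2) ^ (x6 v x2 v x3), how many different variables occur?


Identify each distinct variable in the formula.
Variables found: x1, x2, x3, x5, x6.
Total distinct variables = 5.

5


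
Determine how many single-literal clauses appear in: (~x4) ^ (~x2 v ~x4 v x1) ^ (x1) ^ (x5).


A unit clause contains exactly one literal.
Unit clauses found: (~x4), (x1), (x5).
Count = 3.

3


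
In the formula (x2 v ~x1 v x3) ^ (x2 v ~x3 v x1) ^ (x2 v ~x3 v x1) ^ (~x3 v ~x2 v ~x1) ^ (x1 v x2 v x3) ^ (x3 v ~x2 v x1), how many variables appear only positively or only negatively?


A pure literal appears in only one polarity across all clauses.
No pure literals found.
Count = 0.

0


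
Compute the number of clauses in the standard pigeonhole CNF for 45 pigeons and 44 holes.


The PHP encoding has two parts:
1) At-least-one-hole clauses: 45 (one per pigeon, each with 44 literals).
2) At-most-one-pigeon-per-hole clauses: 44 holes * C(45,2) = 44 * 990 = 43560.
Total clauses = 45 + 43560 = 43605.

43605


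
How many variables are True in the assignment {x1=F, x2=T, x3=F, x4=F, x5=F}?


The weight is the number of variables assigned True.
True variables: x2.
Weight = 1.

1


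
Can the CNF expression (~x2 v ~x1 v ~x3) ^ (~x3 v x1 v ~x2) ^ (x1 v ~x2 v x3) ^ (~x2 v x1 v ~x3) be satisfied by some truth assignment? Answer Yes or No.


Check all 8 possible truth assignments.
Number of satisfying assignments found: 5.
The formula is satisfiable.

Yes


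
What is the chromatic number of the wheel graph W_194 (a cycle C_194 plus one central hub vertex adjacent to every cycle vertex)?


W_194 consists of the cycle C_194 together with a hub vertex adjacent to every cycle vertex.
The cycle C_194 needs 2 colors (even cycle -> 2).
The hub is adjacent to every cycle vertex, so it must receive a new color distinct from all of them.
Chromatic number = 2 + 1 = 3.

3


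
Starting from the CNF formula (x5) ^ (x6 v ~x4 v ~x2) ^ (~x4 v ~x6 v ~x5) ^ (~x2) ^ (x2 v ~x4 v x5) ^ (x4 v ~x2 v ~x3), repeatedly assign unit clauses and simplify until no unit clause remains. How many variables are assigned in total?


Unit propagation repeatedly assigns the literal in any unit clause, then simplifies.
Assignments in order: x5 = T, x2 = F.
No further unit clauses remain.
Total variables assigned = 2.

2


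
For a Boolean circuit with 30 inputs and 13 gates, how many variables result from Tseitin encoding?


The Tseitin transformation introduces one auxiliary variable per gate.
Total variables = inputs + gates = 30 + 13 = 43.

43


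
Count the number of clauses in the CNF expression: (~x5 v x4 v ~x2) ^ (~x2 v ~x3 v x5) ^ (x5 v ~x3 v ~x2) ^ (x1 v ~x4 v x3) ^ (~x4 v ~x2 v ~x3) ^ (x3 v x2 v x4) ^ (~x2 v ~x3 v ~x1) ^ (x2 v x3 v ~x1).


Each group enclosed in parentheses joined by ^ is one clause.
Counting the conjuncts: 8 clauses.

8


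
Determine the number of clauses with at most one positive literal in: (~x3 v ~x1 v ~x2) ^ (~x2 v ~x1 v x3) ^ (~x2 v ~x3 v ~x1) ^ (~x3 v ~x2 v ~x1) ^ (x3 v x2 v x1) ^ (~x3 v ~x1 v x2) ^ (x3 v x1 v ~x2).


A Horn clause has at most one positive literal.
Clause 1: 0 positive lit(s) -> Horn
Clause 2: 1 positive lit(s) -> Horn
Clause 3: 0 positive lit(s) -> Horn
Clause 4: 0 positive lit(s) -> Horn
Clause 5: 3 positive lit(s) -> not Horn
Clause 6: 1 positive lit(s) -> Horn
Clause 7: 2 positive lit(s) -> not Horn
Total Horn clauses = 5.

5


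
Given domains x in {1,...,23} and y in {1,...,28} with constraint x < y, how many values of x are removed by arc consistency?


For the constraint x < y, x needs a supporting value in y's domain.
x can be at most 27 (one less than y's maximum).
Valid x values from domain: 23 out of 23.
Pruned = 23 - 23 = 0.

0


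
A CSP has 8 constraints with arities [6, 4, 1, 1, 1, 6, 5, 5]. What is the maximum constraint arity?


The arities are: 6, 4, 1, 1, 1, 6, 5, 5.
Scan for the maximum value.
Maximum arity = 6.

6


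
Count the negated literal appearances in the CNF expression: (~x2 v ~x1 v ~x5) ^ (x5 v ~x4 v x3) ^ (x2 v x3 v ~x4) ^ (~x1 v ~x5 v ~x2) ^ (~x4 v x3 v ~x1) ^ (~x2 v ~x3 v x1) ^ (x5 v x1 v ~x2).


Scan each clause for negated literals.
Clause 1: 3 negative; Clause 2: 1 negative; Clause 3: 1 negative; Clause 4: 3 negative; Clause 5: 2 negative; Clause 6: 2 negative; Clause 7: 1 negative.
Total negative literal occurrences = 13.

13


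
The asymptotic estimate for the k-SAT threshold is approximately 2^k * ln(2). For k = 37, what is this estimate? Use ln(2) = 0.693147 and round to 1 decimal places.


Using the asymptotic formula: threshold ~ 2^k * ln(2).
2^37 = 137438953472.
137438953472 * 0.693147 = 95265398282.3.

95265398282.3


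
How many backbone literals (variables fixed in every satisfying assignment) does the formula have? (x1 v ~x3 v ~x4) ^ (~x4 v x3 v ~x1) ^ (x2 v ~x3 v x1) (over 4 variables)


Find all satisfying assignments: 11 model(s).
Check which variables have the same value in every model.
No variable is fixed across all models.
Backbone size = 0.

0


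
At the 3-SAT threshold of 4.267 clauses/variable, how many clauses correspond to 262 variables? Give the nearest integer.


The 3-SAT phase transition occurs at approximately 4.267 clauses per variable.
m = 4.267 * 262 = 1117.954.
Rounded to nearest integer: 1118.

1118


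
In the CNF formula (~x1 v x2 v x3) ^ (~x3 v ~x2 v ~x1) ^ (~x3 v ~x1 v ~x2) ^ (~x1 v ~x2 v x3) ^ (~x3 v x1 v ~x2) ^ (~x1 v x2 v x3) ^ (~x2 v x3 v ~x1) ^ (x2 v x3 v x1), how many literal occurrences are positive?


Scan each clause for unnegated literals.
Clause 1: 2 positive; Clause 2: 0 positive; Clause 3: 0 positive; Clause 4: 1 positive; Clause 5: 1 positive; Clause 6: 2 positive; Clause 7: 1 positive; Clause 8: 3 positive.
Total positive literal occurrences = 10.

10


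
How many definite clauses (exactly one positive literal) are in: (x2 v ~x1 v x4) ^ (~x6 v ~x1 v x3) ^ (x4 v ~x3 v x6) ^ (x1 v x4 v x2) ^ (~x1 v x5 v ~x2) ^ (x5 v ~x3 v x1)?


A definite clause has exactly one positive literal.
Clause 1: 2 positive -> not definite
Clause 2: 1 positive -> definite
Clause 3: 2 positive -> not definite
Clause 4: 3 positive -> not definite
Clause 5: 1 positive -> definite
Clause 6: 2 positive -> not definite
Definite clause count = 2.

2


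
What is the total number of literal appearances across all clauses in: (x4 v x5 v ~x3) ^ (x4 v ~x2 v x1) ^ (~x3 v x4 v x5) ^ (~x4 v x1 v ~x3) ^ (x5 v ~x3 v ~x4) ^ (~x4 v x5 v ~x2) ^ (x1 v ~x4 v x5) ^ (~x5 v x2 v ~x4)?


Clause lengths: 3, 3, 3, 3, 3, 3, 3, 3.
Sum = 3 + 3 + 3 + 3 + 3 + 3 + 3 + 3 = 24.

24


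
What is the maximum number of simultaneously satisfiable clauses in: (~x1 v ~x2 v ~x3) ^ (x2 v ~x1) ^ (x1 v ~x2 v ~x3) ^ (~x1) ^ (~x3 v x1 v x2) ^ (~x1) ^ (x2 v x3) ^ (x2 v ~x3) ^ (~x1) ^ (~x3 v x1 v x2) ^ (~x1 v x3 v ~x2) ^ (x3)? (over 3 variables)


Enumerate all 8 truth assignments.
For each, count how many of the 12 clauses are satisfied.
The formula is not fully satisfiable, so the maximum is below 12.
Maximum simultaneously satisfiable clauses = 11.

11


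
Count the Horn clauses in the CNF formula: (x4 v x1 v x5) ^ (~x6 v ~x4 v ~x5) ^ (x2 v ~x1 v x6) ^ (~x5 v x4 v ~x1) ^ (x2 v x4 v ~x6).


A Horn clause has at most one positive literal.
Clause 1: 3 positive lit(s) -> not Horn
Clause 2: 0 positive lit(s) -> Horn
Clause 3: 2 positive lit(s) -> not Horn
Clause 4: 1 positive lit(s) -> Horn
Clause 5: 2 positive lit(s) -> not Horn
Total Horn clauses = 2.

2


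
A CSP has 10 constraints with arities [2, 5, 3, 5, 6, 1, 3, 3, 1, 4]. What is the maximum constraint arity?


The arities are: 2, 5, 3, 5, 6, 1, 3, 3, 1, 4.
Scan for the maximum value.
Maximum arity = 6.

6


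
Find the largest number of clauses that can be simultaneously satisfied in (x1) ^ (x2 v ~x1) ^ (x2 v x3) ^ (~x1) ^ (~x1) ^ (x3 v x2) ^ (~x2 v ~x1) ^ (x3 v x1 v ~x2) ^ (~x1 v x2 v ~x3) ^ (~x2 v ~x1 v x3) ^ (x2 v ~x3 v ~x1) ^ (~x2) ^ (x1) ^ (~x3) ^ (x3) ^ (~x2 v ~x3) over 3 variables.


Enumerate all 8 truth assignments.
For each, count how many of the 16 clauses are satisfied.
The formula is not fully satisfiable, so the maximum is below 16.
Maximum simultaneously satisfiable clauses = 13.

13


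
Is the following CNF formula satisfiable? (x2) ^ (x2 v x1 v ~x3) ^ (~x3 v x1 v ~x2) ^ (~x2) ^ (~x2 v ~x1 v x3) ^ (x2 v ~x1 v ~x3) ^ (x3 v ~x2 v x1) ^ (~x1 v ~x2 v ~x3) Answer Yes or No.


Check all 8 possible truth assignments.
Number of satisfying assignments found: 0.
The formula is unsatisfiable.

No


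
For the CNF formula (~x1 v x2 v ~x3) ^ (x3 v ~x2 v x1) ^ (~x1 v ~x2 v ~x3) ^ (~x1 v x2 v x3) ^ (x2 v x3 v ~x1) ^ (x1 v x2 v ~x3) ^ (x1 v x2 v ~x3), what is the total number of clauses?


Each group enclosed in parentheses joined by ^ is one clause.
Counting the conjuncts: 7 clauses.

7


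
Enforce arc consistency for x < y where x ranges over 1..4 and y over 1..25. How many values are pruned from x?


For the constraint x < y, x needs a supporting value in y's domain.
x can be at most 24 (one less than y's maximum).
Valid x values from domain: 4 out of 4.
Pruned = 4 - 4 = 0.

0


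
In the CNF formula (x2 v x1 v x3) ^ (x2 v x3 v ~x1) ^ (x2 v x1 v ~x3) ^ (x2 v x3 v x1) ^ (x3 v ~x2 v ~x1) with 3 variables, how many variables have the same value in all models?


Find all satisfying assignments: 4 model(s).
Check which variables have the same value in every model.
No variable is fixed across all models.
Backbone size = 0.

0


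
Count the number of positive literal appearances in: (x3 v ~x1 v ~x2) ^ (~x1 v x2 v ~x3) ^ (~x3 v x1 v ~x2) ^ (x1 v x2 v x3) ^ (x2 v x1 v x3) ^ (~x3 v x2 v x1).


Scan each clause for unnegated literals.
Clause 1: 1 positive; Clause 2: 1 positive; Clause 3: 1 positive; Clause 4: 3 positive; Clause 5: 3 positive; Clause 6: 2 positive.
Total positive literal occurrences = 11.

11


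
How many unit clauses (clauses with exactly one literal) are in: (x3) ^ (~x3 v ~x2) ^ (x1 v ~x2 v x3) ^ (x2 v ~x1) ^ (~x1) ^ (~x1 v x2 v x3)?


A unit clause contains exactly one literal.
Unit clauses found: (x3), (~x1).
Count = 2.

2


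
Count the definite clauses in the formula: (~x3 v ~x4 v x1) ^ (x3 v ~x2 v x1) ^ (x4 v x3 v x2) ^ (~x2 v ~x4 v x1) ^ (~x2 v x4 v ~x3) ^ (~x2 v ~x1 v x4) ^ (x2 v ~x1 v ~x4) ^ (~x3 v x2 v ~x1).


A definite clause has exactly one positive literal.
Clause 1: 1 positive -> definite
Clause 2: 2 positive -> not definite
Clause 3: 3 positive -> not definite
Clause 4: 1 positive -> definite
Clause 5: 1 positive -> definite
Clause 6: 1 positive -> definite
Clause 7: 1 positive -> definite
Clause 8: 1 positive -> definite
Definite clause count = 6.

6


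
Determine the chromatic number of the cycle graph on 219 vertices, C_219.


An odd cycle cannot be 2-colored: alternating two colors around the cycle returns to the start with a conflict.
Since 219 is odd, three colors are required (and three suffice).
Chromatic number = 3.

3


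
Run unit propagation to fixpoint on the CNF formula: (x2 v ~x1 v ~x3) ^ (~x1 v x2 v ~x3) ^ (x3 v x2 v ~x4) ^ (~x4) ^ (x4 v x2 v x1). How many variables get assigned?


Unit propagation repeatedly assigns the literal in any unit clause, then simplifies.
Assignments in order: x4 = F.
No further unit clauses remain.
Total variables assigned = 1.

1


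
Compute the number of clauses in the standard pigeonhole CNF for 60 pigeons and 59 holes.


The PHP encoding has two parts:
1) At-least-one-hole clauses: 60 (one per pigeon, each with 59 literals).
2) At-most-one-pigeon-per-hole clauses: 59 holes * C(60,2) = 59 * 1770 = 104430.
Total clauses = 60 + 104430 = 104490.

104490


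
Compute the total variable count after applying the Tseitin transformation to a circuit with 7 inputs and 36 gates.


The Tseitin transformation introduces one auxiliary variable per gate.
Total variables = inputs + gates = 7 + 36 = 43.

43


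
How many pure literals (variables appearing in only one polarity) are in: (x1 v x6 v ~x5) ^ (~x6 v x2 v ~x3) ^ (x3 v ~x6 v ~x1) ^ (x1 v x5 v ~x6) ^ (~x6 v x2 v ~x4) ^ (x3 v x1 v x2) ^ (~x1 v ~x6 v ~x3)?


A pure literal appears in only one polarity across all clauses.
Pure literals: x2 (positive only), x4 (negative only).
Count = 2.

2


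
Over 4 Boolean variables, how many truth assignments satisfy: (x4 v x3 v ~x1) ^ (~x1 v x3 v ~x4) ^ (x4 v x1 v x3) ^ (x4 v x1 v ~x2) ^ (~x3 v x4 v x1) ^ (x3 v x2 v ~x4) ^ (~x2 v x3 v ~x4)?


Enumerate all 16 truth assignments over 4 variables.
Test each against every clause.
Satisfying assignments found: 6.

6
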